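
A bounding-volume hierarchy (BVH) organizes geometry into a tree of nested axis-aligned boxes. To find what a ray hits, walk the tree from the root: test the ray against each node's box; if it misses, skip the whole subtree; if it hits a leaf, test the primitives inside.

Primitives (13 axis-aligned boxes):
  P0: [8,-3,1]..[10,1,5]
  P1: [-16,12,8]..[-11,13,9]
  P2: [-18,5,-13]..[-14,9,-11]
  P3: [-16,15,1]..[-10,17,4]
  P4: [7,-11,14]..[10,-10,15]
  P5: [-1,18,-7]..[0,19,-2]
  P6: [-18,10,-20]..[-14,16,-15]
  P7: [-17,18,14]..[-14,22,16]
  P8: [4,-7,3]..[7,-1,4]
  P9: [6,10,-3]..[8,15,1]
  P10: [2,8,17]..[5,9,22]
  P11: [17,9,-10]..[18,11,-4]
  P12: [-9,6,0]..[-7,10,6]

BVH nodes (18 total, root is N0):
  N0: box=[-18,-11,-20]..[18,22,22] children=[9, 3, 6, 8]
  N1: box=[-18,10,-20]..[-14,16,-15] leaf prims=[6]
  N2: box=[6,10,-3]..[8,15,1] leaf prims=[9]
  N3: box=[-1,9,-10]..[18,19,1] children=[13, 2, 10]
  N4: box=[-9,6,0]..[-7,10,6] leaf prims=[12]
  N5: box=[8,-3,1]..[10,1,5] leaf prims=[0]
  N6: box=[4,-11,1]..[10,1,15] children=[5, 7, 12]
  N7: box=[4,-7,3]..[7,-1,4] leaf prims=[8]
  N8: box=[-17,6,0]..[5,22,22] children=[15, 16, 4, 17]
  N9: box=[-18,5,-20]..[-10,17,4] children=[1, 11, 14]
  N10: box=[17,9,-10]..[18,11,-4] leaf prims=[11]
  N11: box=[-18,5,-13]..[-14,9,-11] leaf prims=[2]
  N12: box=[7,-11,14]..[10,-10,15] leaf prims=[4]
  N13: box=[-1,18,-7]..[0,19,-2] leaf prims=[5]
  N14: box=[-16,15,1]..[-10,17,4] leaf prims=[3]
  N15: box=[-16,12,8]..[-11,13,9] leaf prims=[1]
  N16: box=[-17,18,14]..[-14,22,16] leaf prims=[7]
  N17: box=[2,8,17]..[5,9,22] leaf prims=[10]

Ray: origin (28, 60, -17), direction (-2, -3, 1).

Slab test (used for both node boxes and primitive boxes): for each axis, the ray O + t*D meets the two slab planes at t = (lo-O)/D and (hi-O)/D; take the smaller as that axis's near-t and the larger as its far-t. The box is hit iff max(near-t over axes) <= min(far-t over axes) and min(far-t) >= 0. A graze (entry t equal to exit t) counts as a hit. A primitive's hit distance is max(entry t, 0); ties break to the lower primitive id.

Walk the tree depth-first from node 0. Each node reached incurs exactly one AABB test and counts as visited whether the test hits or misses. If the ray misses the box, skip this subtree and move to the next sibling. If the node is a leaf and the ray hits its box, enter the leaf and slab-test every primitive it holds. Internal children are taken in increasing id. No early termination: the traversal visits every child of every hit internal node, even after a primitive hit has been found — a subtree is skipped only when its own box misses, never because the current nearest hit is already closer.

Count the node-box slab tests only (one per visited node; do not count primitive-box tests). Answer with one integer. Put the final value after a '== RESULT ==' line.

Walk:
N0 x:[5,23] y:[38/3,71/3] z:[-3,39] -> hit [38/3,23], descend [3, 6, 8, 9]
  N3 x:[5,29/2] y:[41/3,17] z:[7,18] -> hit [41/3,29/2], descend [2, 10, 13]
    N2 x:[10,11] y:[15,50/3] z:[14,18] -> miss, prune
    N10 x:[5,11/2] y:[49/3,17] z:[7,13] -> miss, prune
    N13 x:[14,29/2] y:[41/3,14] z:[10,15] -> hit [14,14] leaf, test {P5@t=14}
  N6 x:[9,12] y:[59/3,71/3] z:[18,32] -> miss, prune
  N8 x:[23/2,45/2] y:[38/3,18] z:[17,39] -> hit [17,18], descend [4, 15, 16, 17]
    N4 x:[35/2,37/2] y:[50/3,18] z:[17,23] -> hit [35/2,18] leaf, test {P12@t=35/2}
    N15 x:[39/2,22] y:[47/3,16] z:[25,26] -> miss, prune
    N16 x:[21,45/2] y:[38/3,14] z:[31,33] -> miss, prune
    N17 x:[23/2,13] y:[17,52/3] z:[34,39] -> miss, prune
  N9 x:[19,23] y:[43/3,55/3] z:[-3,21] -> miss, prune

Summary -> nodes [0, 3, 2, 10, 13, 6, 8, 4, 15, 16, 17, 9]; box-tests=12; leaf-entries=2; first=P5

== RESULT ==
12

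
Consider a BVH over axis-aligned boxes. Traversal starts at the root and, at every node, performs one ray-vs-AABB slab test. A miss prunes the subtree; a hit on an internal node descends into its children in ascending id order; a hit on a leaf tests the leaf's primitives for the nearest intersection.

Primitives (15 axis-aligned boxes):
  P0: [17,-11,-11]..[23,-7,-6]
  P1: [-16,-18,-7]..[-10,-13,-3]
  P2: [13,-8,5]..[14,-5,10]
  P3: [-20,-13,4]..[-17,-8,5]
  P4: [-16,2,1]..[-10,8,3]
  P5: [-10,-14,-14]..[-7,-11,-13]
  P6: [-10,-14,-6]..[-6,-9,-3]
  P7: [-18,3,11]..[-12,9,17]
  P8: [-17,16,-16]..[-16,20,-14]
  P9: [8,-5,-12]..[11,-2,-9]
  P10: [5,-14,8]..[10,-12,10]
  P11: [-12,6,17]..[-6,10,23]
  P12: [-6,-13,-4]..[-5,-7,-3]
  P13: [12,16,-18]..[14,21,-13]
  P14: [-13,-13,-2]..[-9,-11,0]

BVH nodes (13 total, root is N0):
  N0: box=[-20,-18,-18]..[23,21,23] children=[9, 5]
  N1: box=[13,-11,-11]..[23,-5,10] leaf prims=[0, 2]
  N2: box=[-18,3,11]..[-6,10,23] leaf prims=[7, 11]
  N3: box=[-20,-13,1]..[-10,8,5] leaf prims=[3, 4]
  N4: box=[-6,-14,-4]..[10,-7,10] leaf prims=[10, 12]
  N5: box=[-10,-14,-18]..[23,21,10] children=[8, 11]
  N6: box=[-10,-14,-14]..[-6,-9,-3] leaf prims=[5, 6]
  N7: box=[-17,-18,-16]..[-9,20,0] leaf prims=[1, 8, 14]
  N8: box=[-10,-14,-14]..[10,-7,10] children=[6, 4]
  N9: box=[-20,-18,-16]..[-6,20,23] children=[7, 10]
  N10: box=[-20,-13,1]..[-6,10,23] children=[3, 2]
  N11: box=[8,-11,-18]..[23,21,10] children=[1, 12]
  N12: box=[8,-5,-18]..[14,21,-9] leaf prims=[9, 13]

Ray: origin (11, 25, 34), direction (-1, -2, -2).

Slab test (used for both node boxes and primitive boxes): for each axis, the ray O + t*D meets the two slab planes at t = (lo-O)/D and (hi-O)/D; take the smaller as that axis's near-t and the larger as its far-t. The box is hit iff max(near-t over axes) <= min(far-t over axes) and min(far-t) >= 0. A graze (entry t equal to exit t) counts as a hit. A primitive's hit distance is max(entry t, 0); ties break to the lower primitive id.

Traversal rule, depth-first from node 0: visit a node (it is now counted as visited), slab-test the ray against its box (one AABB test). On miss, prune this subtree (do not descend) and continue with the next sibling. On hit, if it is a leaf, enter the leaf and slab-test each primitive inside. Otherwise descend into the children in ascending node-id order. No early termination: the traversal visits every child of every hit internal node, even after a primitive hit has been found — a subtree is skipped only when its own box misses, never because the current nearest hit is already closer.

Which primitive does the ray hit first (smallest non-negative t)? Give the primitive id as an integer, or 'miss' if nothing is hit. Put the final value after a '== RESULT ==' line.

Trace the traversal:
N0 x:[-12,31] y:[2,43/2] z:[11/2,26] -> hit [11/2,43/2], descend [5, 9]
  N5 x:[-12,21] y:[2,39/2] z:[12,26] -> hit [12,39/2], descend [8, 11]
    N8 x:[1,21] y:[16,39/2] z:[12,24] -> hit [16,39/2], descend [4, 6]
      N4 x:[1,17] y:[16,39/2] z:[12,19] -> hit [16,17] leaf, test {P10(miss), P12(miss)}
      N6 x:[17,21] y:[17,39/2] z:[37/2,24] -> hit [37/2,39/2] leaf, test {P5(miss), P6@t=37/2}
    N11 x:[-12,3] y:[2,18] z:[12,26] -> miss, prune
  N9 x:[17,31] y:[5/2,43/2] z:[11/2,25] -> hit [17,43/2], descend [7, 10]
    N7 x:[20,28] y:[5/2,43/2] z:[17,25] -> hit [20,43/2] leaf, test {P1(miss), P8(miss), P14(miss)}
    N10 x:[17,31] y:[15/2,19] z:[11/2,33/2] -> miss, prune

9 AABB tests over nodes [0, 5, 8, 4, 6, 11, 9, 7, 10]; 3 leaves entered; closest P6.

== RESULT ==
6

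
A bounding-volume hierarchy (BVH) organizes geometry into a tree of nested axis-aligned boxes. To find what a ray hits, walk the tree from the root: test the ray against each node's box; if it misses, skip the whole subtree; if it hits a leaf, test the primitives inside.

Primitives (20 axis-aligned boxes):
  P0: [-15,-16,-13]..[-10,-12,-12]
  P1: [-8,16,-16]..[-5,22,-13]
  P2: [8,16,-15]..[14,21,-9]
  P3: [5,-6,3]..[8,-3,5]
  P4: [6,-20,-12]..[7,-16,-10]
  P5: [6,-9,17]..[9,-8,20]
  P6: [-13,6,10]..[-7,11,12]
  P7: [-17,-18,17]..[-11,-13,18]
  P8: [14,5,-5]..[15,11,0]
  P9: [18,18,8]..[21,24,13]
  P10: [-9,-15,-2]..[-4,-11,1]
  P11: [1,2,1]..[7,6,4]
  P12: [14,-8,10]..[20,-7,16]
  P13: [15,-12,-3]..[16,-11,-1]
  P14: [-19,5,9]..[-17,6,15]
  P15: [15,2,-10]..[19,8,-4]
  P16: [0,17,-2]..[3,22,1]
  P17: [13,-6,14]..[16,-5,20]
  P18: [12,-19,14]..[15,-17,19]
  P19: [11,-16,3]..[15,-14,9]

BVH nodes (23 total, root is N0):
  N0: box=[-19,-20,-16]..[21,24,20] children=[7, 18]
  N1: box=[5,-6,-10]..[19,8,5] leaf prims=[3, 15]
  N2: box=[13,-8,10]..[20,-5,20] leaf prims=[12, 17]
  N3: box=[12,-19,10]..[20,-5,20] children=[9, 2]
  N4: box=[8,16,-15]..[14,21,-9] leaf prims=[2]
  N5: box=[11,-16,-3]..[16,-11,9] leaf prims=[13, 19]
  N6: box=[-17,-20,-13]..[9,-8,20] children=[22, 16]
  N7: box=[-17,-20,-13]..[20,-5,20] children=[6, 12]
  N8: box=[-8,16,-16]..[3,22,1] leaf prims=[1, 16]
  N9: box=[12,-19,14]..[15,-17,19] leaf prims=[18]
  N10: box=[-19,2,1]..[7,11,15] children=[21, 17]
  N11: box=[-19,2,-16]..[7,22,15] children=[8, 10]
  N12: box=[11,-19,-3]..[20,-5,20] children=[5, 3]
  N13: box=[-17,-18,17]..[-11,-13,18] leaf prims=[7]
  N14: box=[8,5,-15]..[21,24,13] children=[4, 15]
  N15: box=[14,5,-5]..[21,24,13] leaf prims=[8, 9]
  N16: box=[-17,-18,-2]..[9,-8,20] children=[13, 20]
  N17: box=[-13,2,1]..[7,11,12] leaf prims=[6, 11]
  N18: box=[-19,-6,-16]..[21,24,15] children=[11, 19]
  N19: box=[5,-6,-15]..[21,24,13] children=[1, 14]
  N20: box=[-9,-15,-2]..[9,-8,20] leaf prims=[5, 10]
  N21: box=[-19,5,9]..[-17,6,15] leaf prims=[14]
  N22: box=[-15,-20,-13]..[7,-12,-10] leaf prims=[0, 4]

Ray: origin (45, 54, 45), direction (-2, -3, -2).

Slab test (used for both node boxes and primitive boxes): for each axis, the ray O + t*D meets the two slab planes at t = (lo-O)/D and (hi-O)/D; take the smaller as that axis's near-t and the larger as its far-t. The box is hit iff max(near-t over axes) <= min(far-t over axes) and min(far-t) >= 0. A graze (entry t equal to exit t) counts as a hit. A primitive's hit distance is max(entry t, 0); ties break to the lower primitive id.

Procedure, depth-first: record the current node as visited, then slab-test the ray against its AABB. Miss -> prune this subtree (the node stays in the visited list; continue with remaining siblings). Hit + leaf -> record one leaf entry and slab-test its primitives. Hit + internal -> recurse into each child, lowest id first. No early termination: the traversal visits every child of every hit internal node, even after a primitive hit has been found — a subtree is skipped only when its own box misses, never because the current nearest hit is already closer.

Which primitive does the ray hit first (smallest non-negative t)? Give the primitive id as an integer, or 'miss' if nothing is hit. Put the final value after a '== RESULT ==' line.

Traverse from the root:
N0 x:[12,32] y:[10,74/3] z:[25/2,61/2] -> hit [25/2,74/3], descend [7, 18]
  N7 x:[25/2,31] y:[59/3,74/3] z:[25/2,29] -> hit [59/3,74/3], descend [6, 12]
    N6 x:[18,31] y:[62/3,74/3] z:[25/2,29] -> hit [62/3,74/3], descend [16, 22]
      N16 x:[18,31] y:[62/3,24] z:[25/2,47/2] -> hit [62/3,47/2], descend [13, 20]
        N13 x:[28,31] y:[67/3,24] z:[27/2,14] -> miss, prune
        N20 x:[18,27] y:[62/3,23] z:[25/2,47/2] -> hit [62/3,23] leaf, test {P5(miss), P10(miss)}
      N22 x:[19,30] y:[22,74/3] z:[55/2,29] -> miss, prune
    N12 x:[25/2,17] y:[59/3,73/3] z:[25/2,24] -> miss, prune
  N18 x:[12,32] y:[10,20] z:[15,61/2] -> hit [15,20], descend [11, 19]
    N11 x:[19,32] y:[32/3,52/3] z:[15,61/2] -> miss, prune
    N19 x:[12,20] y:[10,20] z:[16,30] -> hit [16,20], descend [1, 14]
      N1 x:[13,20] y:[46/3,20] z:[20,55/2] -> hit [20,20] leaf, test {P3@t=20, P15(miss)}
      N14 x:[12,37/2] y:[10,49/3] z:[16,30] -> hit [16,49/3], descend [4, 15]
        N4 x:[31/2,37/2] y:[11,38/3] z:[27,30] -> miss, prune
        N15 x:[12,31/2] y:[10,49/3] z:[16,25] -> miss, prune

15 AABB tests over nodes [0, 7, 6, 16, 13, 20, 22, 12, 18, 11, 19, 1, 14, 4, 15]; 2 leaves entered; closest P3.

== RESULT ==
3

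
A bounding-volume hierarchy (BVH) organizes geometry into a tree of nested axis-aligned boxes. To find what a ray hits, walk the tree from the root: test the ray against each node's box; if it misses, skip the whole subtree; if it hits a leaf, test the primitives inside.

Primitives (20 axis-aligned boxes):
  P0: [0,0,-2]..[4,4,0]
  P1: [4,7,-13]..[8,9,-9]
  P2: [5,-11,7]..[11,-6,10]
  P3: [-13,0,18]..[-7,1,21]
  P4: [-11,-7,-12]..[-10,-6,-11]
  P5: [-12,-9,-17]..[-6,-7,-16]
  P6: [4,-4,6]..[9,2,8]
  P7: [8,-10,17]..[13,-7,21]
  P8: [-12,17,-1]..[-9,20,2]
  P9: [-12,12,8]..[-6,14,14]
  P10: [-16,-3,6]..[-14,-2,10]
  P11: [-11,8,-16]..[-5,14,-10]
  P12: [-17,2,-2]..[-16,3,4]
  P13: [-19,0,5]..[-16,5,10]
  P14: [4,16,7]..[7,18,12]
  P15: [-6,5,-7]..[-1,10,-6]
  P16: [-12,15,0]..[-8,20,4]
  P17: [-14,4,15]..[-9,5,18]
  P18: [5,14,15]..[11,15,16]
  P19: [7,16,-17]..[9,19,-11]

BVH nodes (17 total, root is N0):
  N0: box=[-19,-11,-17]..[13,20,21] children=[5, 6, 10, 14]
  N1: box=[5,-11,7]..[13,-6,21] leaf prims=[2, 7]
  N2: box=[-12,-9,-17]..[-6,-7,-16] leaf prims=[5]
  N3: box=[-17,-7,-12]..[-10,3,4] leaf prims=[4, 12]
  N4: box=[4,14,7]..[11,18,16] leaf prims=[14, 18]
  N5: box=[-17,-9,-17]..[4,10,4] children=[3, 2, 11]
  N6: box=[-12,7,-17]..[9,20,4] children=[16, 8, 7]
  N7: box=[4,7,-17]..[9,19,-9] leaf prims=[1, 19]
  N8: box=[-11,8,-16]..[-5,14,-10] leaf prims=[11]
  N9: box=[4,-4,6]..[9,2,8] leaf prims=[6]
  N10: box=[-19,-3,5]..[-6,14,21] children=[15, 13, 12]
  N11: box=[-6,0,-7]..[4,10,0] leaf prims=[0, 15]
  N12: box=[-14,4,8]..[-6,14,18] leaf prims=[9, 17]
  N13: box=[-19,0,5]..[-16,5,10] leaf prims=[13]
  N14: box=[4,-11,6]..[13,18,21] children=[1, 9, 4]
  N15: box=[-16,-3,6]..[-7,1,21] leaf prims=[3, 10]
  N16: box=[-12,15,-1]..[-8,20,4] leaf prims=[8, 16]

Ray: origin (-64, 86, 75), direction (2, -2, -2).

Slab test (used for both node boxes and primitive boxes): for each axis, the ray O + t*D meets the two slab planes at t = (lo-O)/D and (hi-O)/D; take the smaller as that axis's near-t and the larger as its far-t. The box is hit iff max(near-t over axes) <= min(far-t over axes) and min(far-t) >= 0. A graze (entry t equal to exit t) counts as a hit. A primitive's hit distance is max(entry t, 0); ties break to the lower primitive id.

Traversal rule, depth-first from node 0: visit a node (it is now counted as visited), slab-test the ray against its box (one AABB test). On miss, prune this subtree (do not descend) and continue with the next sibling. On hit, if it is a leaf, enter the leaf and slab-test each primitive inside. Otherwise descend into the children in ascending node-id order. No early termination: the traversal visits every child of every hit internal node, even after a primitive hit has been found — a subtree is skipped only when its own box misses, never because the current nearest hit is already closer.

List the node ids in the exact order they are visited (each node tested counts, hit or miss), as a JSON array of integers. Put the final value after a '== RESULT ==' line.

Trace the traversal:
N0 x:[45/2,77/2] y:[33,97/2] z:[27,46] -> hit [33,77/2], descend [5, 6, 10, 14]
  N5 x:[47/2,34] y:[38,95/2] z:[71/2,46] -> miss, prune
  N6 x:[26,73/2] y:[33,79/2] z:[71/2,46] -> hit [71/2,73/2], descend [7, 8, 16]
    N7 x:[34,73/2] y:[67/2,79/2] z:[42,46] -> miss, prune
    N8 x:[53/2,59/2] y:[36,39] z:[85/2,91/2] -> miss, prune
    N16 x:[26,28] y:[33,71/2] z:[71/2,38] -> miss, prune
  N10 x:[45/2,29] y:[36,89/2] z:[27,35] -> miss, prune
  N14 x:[34,77/2] y:[34,97/2] z:[27,69/2] -> hit [34,69/2], descend [1, 4, 9]
    N1 x:[69/2,77/2] y:[46,97/2] z:[27,34] -> miss, prune
    N4 x:[34,75/2] y:[34,36] z:[59/2,34] -> hit [34,34] leaf, test {P14@t=34, P18(miss)}
    N9 x:[34,73/2] y:[42,45] z:[67/2,69/2] -> miss, prune

11 AABB tests over nodes [0, 5, 6, 7, 8, 16, 10, 14, 1, 4, 9]; 1 leaf entered; closest P14.

== RESULT ==
[0, 5, 6, 7, 8, 16, 10, 14, 1, 4, 9]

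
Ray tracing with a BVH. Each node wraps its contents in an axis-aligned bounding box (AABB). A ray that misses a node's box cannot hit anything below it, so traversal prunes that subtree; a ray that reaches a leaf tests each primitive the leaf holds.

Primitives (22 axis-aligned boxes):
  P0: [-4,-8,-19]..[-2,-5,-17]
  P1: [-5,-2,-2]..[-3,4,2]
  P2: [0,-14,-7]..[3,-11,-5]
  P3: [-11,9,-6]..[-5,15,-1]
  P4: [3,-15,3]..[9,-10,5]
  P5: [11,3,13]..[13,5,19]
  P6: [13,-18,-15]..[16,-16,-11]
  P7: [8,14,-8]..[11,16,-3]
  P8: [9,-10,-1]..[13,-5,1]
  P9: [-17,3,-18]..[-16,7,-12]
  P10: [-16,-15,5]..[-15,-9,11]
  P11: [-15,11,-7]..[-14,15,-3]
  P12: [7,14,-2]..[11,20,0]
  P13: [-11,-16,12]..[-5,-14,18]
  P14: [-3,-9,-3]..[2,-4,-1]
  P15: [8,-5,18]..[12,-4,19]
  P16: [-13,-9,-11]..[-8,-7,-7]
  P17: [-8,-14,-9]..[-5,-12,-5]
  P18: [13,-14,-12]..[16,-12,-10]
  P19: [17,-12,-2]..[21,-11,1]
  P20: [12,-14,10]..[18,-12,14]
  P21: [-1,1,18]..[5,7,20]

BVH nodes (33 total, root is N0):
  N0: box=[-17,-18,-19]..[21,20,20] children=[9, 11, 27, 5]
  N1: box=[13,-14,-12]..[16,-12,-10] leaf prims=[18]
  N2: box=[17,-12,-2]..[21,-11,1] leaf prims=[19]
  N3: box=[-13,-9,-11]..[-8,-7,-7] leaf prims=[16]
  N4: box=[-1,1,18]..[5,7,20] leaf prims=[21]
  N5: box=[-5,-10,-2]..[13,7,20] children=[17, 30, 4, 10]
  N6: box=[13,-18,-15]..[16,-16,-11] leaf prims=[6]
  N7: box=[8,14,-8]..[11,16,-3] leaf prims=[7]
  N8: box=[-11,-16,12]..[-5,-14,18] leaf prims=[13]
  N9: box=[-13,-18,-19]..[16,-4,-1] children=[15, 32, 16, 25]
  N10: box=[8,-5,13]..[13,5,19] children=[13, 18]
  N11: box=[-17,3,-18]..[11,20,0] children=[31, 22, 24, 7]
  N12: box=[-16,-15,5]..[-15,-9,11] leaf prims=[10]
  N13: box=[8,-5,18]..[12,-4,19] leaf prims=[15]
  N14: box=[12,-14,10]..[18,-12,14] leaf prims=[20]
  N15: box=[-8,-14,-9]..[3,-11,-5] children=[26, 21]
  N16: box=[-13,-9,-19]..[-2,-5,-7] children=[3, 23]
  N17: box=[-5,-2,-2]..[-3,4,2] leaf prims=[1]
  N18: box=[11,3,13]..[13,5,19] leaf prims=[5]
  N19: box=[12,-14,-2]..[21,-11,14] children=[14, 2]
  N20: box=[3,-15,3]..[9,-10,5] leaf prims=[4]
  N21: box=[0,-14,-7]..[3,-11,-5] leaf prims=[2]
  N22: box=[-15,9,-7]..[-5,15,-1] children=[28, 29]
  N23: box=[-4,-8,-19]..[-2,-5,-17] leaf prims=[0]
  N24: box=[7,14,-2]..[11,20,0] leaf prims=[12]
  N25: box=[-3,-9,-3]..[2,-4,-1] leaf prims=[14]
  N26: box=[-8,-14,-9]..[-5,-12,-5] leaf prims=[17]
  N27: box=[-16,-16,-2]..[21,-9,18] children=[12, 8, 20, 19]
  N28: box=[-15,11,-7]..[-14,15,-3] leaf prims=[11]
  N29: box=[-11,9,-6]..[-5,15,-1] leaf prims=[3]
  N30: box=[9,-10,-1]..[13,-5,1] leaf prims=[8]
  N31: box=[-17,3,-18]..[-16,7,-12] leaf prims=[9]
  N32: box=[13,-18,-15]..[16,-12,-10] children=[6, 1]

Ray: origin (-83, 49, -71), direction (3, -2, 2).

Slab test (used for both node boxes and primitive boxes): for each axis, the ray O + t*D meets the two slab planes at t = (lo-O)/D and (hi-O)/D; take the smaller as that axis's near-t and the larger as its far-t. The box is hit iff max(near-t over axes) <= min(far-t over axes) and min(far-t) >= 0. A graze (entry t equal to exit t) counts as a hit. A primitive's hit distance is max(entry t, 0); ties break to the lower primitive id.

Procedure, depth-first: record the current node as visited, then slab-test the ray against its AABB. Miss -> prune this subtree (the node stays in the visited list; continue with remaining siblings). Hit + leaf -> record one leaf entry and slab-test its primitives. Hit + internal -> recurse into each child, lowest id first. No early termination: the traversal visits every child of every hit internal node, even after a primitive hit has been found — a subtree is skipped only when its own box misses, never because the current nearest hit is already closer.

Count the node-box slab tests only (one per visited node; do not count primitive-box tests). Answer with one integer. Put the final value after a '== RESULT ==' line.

Trace the traversal:
N0 x:[22,104/3] y:[29/2,67/2] z:[26,91/2] -> hit [26,67/2], descend [5, 9, 11, 27]
  N5 x:[26,32] y:[21,59/2] z:[69/2,91/2] -> miss, prune
  N9 x:[70/3,33] y:[53/2,67/2] z:[26,35] -> hit [53/2,33], descend [15, 16, 25, 32]
    N15 x:[25,86/3] y:[30,63/2] z:[31,33] -> miss, prune
    N16 x:[70/3,27] y:[27,29] z:[26,32] -> hit [27,27], descend [3, 23]
      N3 x:[70/3,25] y:[28,29] z:[30,32] -> miss, prune
      N23 x:[79/3,27] y:[27,57/2] z:[26,27] -> hit [27,27] leaf, test {P0@t=27}
    N25 x:[80/3,85/3] y:[53/2,29] z:[34,35] -> miss, prune
    N32 x:[32,33] y:[61/2,67/2] z:[28,61/2] -> miss, prune
  N11 x:[22,94/3] y:[29/2,23] z:[53/2,71/2] -> miss, prune
  N27 x:[67/3,104/3] y:[29,65/2] z:[69/2,89/2] -> miss, prune

Visited [0, 5, 9, 15, 16, 3, 23, 25, 32, 11, 27]. Tests: 11 box, 1 leaf. Nearest: P0.

== RESULT ==
11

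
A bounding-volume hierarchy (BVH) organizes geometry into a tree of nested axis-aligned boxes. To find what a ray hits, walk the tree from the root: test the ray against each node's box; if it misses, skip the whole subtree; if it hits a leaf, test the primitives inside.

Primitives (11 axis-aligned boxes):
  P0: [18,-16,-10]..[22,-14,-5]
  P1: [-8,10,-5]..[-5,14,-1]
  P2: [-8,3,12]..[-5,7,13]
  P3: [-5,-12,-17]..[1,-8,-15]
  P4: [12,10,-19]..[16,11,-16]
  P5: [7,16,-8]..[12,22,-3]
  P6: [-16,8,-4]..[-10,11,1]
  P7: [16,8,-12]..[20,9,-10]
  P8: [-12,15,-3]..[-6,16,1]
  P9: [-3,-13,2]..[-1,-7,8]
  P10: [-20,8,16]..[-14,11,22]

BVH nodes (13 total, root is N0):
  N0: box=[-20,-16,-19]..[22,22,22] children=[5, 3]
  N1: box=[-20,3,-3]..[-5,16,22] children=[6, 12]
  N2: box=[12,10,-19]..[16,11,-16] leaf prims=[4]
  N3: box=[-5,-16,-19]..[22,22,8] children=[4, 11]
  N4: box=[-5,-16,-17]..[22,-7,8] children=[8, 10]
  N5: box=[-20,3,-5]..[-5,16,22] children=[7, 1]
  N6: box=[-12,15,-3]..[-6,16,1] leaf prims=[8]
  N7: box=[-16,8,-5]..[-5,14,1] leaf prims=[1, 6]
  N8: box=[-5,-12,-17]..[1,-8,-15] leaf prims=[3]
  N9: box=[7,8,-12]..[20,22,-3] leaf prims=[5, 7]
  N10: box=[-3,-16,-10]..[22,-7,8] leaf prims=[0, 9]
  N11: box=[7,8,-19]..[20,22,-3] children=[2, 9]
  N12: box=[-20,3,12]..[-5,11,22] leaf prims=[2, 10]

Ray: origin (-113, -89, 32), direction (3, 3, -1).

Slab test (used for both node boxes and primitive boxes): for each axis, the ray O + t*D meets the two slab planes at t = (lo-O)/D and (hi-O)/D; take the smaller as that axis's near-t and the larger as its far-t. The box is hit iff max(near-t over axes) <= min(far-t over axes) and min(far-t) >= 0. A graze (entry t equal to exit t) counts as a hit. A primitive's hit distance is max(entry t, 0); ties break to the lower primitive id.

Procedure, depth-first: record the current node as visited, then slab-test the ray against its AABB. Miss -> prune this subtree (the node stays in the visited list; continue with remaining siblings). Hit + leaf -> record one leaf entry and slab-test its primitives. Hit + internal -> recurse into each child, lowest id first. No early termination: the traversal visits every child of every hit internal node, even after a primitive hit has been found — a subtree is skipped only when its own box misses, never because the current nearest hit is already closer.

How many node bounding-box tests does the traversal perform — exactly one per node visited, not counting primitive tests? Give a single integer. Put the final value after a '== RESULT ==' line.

Trace the traversal:
N0 x:[31,45] y:[73/3,37] z:[10,51] -> hit [31,37], descend [3, 5]
  N3 x:[36,45] y:[73/3,37] z:[24,51] -> hit [36,37], descend [4, 11]
    N4 x:[36,45] y:[73/3,82/3] z:[24,49] -> miss, prune
    N11 x:[40,133/3] y:[97/3,37] z:[35,51] -> miss, prune
  N5 x:[31,36] y:[92/3,35] z:[10,37] -> hit [31,35], descend [1, 7]
    N1 x:[31,36] y:[92/3,35] z:[10,35] -> hit [31,35], descend [6, 12]
      N6 x:[101/3,107/3] y:[104/3,35] z:[31,35] -> hit [104/3,35] leaf, test {P8@t=104/3}
      N12 x:[31,36] y:[92/3,100/3] z:[10,20] -> miss, prune
    N7 x:[97/3,36] y:[97/3,103/3] z:[31,37] -> hit [97/3,103/3] leaf, test {P1(miss), P6@t=97/3}

order=[0, 3, 4, 11, 5, 1, 6, 12, 7]  |boxes|=9  |leaves|=2  hit=P6

== RESULT ==
9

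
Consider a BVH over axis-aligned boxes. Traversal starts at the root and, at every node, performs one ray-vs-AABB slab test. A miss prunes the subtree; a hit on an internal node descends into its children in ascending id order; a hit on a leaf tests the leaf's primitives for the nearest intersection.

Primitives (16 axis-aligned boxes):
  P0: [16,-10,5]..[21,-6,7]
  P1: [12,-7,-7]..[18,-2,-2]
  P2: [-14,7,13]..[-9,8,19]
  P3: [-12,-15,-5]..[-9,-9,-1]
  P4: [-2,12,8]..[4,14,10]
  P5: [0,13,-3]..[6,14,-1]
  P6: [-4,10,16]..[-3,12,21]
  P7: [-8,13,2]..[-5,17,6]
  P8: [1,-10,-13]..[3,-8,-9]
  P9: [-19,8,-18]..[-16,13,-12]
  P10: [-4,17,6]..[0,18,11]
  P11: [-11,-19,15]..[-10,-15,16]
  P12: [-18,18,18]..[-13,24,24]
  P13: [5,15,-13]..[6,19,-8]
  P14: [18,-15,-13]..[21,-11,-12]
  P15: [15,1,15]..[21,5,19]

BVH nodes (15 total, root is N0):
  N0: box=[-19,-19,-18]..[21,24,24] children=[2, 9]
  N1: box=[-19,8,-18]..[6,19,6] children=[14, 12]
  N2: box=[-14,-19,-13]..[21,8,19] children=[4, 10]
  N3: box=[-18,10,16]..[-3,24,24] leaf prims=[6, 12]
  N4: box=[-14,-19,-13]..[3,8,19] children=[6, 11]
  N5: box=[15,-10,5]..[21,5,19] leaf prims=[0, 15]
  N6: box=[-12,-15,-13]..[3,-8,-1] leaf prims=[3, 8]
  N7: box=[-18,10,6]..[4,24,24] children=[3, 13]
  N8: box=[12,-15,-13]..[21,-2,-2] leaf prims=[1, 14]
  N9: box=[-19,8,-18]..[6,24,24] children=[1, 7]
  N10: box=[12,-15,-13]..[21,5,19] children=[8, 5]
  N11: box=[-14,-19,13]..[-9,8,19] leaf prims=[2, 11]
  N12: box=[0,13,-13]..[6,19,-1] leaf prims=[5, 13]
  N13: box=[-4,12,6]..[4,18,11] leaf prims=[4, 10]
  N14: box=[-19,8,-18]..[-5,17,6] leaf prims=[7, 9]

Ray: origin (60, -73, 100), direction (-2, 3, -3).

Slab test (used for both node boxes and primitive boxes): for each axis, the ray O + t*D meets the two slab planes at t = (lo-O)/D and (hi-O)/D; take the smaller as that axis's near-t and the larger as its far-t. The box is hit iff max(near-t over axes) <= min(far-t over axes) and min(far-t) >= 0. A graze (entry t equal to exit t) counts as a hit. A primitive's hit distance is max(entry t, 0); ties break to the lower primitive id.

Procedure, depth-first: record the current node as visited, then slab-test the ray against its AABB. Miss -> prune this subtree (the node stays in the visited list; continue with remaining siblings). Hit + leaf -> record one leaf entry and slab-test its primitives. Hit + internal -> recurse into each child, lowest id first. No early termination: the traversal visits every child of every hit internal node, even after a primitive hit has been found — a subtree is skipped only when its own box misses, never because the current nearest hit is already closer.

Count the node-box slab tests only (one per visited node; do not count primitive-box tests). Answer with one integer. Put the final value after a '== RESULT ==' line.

Traverse from the root:
N0 x:[39/2,79/2] y:[18,97/3] z:[76/3,118/3] -> hit [76/3,97/3], descend [2, 9]
  N2 x:[39/2,37] y:[18,27] z:[27,113/3] -> hit [27,27], descend [4, 10]
    N4 x:[57/2,37] y:[18,27] z:[27,113/3] -> miss, prune
    N10 x:[39/2,24] y:[58/3,26] z:[27,113/3] -> miss, prune
  N9 x:[27,79/2] y:[27,97/3] z:[76/3,118/3] -> hit [27,97/3], descend [1, 7]
    N1 x:[27,79/2] y:[27,92/3] z:[94/3,118/3] -> miss, prune
    N7 x:[28,39] y:[83/3,97/3] z:[76/3,94/3] -> hit [28,94/3], descend [3, 13]
      N3 x:[63/2,39] y:[83/3,97/3] z:[76/3,28] -> miss, prune
      N13 x:[28,32] y:[85/3,91/3] z:[89/3,94/3] -> hit [89/3,91/3] leaf, test {P4(miss), P10@t=30}

Summary -> nodes [0, 2, 4, 10, 9, 1, 7, 3, 13]; box-tests=9; leaf-entries=1; first=P10

== RESULT ==
9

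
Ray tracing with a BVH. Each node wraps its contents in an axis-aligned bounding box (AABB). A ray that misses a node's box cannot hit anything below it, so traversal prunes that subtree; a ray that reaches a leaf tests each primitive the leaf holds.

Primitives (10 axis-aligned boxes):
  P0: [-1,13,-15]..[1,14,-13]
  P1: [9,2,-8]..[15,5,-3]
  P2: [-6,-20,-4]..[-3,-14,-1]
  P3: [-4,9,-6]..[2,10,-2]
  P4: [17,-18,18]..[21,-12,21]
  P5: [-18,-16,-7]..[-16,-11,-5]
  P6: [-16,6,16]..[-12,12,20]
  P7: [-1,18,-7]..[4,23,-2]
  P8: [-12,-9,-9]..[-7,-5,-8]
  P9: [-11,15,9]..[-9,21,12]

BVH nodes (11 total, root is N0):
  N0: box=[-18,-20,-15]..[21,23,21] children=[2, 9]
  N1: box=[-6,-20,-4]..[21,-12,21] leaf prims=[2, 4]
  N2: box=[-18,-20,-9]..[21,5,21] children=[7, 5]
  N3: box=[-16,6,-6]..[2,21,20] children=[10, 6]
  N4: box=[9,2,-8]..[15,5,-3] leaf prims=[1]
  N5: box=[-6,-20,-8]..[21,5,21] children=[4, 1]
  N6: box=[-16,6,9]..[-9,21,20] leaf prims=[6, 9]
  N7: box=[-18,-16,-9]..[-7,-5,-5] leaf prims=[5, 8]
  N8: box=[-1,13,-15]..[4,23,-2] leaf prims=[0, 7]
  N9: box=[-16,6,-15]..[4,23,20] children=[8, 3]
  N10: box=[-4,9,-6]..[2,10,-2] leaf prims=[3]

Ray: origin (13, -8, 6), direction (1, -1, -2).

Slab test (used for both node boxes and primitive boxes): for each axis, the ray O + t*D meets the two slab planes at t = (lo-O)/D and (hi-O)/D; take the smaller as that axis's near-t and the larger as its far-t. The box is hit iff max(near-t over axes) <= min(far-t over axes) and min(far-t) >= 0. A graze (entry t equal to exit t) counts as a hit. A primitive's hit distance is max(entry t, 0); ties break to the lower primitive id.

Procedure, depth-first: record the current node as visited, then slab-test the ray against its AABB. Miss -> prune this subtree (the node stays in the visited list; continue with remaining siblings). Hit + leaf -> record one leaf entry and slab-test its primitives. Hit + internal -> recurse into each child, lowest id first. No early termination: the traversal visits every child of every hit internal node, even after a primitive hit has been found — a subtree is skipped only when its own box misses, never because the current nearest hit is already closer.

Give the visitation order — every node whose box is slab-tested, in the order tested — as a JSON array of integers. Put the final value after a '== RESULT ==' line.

Trace the traversal:
N0 x:[-31,8] y:[-31,12] z:[-15/2,21/2] -> hit [-15/2,8], descend [2, 9]
  N2 x:[-31,8] y:[-13,12] z:[-15/2,15/2] -> hit [-15/2,15/2], descend [5, 7]
    N5 x:[-19,8] y:[-13,12] z:[-15/2,7] -> hit [-15/2,7], descend [1, 4]
      N1 x:[-19,8] y:[4,12] z:[-15/2,5] -> hit [4,5] leaf, test {P2(miss), P4(miss)}
      N4 x:[-4,2] y:[-13,-10] z:[9/2,7] -> miss, prune
    N7 x:[-31,-20] y:[-3,8] z:[11/2,15/2] -> miss, prune
  N9 x:[-29,-9] y:[-31,-14] z:[-7,21/2] -> miss, prune

order=[0, 2, 5, 1, 4, 7, 9]  |boxes|=7  |leaves|=1  hit=miss

== RESULT ==
[0, 2, 5, 1, 4, 7, 9]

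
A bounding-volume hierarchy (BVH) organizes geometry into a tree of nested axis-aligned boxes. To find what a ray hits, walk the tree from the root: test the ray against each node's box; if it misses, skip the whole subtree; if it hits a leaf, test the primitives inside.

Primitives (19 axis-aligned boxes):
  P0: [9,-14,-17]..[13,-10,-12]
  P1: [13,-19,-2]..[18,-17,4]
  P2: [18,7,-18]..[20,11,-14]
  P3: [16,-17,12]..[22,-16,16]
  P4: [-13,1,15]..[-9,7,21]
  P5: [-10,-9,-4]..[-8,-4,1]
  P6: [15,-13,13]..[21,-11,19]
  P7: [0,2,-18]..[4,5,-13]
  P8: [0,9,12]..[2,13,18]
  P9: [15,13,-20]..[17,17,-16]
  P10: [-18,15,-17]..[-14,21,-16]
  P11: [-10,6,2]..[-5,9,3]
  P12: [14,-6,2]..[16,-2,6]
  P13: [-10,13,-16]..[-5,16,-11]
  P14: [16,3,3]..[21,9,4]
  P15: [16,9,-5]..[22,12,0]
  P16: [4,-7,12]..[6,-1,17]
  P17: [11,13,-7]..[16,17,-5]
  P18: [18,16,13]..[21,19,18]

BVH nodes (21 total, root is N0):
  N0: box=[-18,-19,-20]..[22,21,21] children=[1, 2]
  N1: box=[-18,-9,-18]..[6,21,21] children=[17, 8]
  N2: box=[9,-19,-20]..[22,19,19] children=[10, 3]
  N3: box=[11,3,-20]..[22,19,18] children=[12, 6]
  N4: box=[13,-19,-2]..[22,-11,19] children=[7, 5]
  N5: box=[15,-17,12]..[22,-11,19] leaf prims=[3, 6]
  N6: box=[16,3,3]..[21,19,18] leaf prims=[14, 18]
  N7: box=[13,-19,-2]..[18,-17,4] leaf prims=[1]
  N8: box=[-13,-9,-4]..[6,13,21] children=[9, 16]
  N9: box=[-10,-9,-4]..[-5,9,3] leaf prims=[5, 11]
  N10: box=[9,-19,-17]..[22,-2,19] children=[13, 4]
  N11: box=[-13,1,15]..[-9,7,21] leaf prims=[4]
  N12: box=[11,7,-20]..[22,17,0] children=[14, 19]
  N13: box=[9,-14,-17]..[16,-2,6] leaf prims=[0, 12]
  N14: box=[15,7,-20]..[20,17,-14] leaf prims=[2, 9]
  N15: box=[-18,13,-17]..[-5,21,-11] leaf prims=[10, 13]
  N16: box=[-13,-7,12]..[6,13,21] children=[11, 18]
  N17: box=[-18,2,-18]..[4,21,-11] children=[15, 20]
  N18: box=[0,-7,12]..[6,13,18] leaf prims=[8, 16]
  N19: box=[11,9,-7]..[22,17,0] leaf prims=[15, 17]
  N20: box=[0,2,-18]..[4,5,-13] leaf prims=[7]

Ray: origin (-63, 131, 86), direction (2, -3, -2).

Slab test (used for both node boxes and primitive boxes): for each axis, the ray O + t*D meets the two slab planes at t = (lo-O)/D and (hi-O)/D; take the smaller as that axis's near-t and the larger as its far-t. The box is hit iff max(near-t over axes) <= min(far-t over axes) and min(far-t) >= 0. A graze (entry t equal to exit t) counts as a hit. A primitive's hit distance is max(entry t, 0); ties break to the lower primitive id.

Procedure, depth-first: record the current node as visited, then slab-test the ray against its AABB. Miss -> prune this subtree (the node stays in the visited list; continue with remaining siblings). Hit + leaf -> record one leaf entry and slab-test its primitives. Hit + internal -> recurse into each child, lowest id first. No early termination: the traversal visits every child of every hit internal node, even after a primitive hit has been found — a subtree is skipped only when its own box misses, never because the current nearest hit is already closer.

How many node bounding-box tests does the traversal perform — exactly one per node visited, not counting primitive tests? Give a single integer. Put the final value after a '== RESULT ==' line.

Walk:
N0 x:[45/2,85/2] y:[110/3,50] z:[65/2,53] -> hit [110/3,85/2], descend [1, 2]
  N1 x:[45/2,69/2] y:[110/3,140/3] z:[65/2,52] -> miss, prune
  N2 x:[36,85/2] y:[112/3,50] z:[67/2,53] -> hit [112/3,85/2], descend [3, 10]
    N3 x:[37,85/2] y:[112/3,128/3] z:[34,53] -> hit [112/3,85/2], descend [6, 12]
      N6 x:[79/2,42] y:[112/3,128/3] z:[34,83/2] -> hit [79/2,83/2] leaf, test {P14@t=41, P18(miss)}
      N12 x:[37,85/2] y:[38,124/3] z:[43,53] -> miss, prune
    N10 x:[36,85/2] y:[133/3,50] z:[67/2,103/2] -> miss, prune

7 AABB tests over nodes [0, 1, 2, 3, 6, 12, 10]; 1 leaf entered; closest P14.

== RESULT ==
7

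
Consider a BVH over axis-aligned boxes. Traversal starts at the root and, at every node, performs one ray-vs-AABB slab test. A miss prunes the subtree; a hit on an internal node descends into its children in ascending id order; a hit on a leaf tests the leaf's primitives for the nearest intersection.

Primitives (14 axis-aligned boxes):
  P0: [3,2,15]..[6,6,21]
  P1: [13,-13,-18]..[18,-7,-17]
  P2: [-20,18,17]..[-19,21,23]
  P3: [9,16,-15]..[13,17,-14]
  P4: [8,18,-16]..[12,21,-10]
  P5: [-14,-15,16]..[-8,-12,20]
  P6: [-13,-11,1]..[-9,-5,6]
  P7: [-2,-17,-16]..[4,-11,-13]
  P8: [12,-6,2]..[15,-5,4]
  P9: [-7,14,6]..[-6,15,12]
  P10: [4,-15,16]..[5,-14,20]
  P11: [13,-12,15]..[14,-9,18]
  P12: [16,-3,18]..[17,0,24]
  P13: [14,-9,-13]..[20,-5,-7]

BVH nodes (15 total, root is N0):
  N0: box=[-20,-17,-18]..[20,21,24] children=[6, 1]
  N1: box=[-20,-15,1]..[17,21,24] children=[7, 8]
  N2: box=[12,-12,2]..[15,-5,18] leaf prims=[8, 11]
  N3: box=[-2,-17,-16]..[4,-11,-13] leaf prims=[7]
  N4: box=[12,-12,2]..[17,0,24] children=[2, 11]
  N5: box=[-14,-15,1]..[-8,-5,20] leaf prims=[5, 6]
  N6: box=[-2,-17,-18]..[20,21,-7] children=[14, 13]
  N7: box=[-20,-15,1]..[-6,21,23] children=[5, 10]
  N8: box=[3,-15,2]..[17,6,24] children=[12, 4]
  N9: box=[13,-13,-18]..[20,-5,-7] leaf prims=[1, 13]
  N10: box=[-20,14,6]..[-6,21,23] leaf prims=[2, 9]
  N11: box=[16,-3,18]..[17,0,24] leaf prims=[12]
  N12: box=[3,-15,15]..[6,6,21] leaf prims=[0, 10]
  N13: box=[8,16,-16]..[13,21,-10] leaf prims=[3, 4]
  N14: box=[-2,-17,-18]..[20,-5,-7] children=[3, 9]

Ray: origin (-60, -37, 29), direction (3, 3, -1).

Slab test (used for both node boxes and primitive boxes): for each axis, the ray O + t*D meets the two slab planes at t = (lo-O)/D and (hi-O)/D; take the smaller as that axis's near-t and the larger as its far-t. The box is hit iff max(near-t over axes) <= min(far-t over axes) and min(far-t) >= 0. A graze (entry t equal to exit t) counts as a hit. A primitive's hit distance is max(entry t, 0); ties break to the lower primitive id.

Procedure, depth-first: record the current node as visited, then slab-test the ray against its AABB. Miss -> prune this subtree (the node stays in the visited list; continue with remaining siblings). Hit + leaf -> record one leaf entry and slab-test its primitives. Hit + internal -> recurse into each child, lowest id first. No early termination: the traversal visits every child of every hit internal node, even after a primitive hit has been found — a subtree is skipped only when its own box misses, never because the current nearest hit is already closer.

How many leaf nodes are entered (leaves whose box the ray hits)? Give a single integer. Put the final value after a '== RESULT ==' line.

Traverse from the root:
N0 x:[40/3,80/3] y:[20/3,58/3] z:[5,47] -> hit [40/3,58/3], descend [1, 6]
  N1 x:[40/3,77/3] y:[22/3,58/3] z:[5,28] -> hit [40/3,58/3], descend [7, 8]
    N7 x:[40/3,18] y:[22/3,58/3] z:[6,28] -> hit [40/3,18], descend [5, 10]
      N5 x:[46/3,52/3] y:[22/3,32/3] z:[9,28] -> miss, prune
      N10 x:[40/3,18] y:[17,58/3] z:[6,23] -> hit [17,18] leaf, test {P2(miss), P9(miss)}
    N8 x:[21,77/3] y:[22/3,43/3] z:[5,27] -> miss, prune
  N6 x:[58/3,80/3] y:[20/3,58/3] z:[36,47] -> miss, prune

order=[0, 1, 7, 5, 10, 8, 6]  |boxes|=7  |leaves|=1  hit=miss

== RESULT ==
1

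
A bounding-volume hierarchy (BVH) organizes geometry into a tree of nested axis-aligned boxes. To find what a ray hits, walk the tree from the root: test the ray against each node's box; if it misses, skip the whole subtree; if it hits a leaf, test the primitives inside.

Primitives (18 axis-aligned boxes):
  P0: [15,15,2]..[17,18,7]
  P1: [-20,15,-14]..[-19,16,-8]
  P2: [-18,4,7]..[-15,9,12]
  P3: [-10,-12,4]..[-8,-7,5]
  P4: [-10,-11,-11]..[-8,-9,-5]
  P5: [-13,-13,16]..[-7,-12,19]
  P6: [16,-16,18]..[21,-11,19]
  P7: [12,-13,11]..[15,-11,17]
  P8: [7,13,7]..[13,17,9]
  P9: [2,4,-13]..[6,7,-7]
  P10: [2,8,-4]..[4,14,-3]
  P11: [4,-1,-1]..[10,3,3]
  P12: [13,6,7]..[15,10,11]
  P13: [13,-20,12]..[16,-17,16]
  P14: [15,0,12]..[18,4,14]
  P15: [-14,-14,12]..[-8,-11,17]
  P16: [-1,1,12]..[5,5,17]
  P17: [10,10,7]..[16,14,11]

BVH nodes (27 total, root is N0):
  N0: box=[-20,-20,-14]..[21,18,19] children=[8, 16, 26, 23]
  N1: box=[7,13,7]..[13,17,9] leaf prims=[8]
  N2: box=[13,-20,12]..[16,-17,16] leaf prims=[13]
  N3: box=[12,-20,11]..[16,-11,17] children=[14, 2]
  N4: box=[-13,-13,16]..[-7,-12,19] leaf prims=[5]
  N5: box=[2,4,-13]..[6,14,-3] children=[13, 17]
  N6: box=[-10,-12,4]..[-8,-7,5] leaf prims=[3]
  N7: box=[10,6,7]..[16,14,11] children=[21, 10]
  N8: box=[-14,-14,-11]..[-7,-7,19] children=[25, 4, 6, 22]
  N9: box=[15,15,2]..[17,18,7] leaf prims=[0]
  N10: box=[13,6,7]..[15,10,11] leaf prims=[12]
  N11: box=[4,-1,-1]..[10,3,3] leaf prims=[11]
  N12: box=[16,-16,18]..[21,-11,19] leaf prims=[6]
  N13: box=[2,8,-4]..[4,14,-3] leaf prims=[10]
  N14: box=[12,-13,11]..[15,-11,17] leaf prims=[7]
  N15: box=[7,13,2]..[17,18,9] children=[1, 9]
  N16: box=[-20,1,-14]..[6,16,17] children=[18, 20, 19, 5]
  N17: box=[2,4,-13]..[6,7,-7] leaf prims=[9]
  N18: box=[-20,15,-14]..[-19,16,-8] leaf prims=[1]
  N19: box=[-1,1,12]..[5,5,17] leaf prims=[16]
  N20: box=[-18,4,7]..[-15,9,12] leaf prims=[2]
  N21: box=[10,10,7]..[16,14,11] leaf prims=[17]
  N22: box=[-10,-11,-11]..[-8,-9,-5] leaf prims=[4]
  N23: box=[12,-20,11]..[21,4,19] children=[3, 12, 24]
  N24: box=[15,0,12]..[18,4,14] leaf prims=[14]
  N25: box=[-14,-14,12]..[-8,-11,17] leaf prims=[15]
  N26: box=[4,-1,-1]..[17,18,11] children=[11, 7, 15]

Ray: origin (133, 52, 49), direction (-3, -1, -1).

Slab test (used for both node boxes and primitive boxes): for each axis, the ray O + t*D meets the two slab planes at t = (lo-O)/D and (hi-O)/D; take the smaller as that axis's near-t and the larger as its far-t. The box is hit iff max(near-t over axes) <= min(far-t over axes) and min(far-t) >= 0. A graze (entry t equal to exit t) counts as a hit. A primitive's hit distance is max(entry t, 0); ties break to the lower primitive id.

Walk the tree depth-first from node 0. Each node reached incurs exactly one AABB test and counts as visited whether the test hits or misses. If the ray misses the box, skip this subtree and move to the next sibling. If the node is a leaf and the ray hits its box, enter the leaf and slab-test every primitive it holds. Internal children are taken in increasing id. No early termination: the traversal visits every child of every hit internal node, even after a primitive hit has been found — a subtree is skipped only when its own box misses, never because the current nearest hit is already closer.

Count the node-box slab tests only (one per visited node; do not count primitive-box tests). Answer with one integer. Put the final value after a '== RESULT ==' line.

Walk:
N0 x:[112/3,51] y:[34,72] z:[30,63] -> hit [112/3,51], descend [8, 16, 23, 26]
  N8 x:[140/3,49] y:[59,66] z:[30,60] -> miss, prune
  N16 x:[127/3,51] y:[36,51] z:[32,63] -> hit [127/3,51], descend [5, 18, 19, 20]
    N5 x:[127/3,131/3] y:[38,48] z:[52,62] -> miss, prune
    N18 x:[152/3,51] y:[36,37] z:[57,63] -> miss, prune
    N19 x:[128/3,134/3] y:[47,51] z:[32,37] -> miss, prune
    N20 x:[148/3,151/3] y:[43,48] z:[37,42] -> miss, prune
  N23 x:[112/3,121/3] y:[48,72] z:[30,38] -> miss, prune
  N26 x:[116/3,43] y:[34,53] z:[38,50] -> hit [116/3,43], descend [7, 11, 15]
    N7 x:[39,41] y:[38,46] z:[38,42] -> hit [39,41], descend [10, 21]
      N10 x:[118/3,40] y:[42,46] z:[38,42] -> miss, prune
      N21 x:[39,41] y:[38,42] z:[38,42] -> hit [39,41] leaf, test {P17@t=39}
    N11 x:[41,43] y:[49,53] z:[46,50] -> miss, prune
    N15 x:[116/3,42] y:[34,39] z:[40,47] -> miss, prune

order=[0, 8, 16, 5, 18, 19, 20, 23, 26, 7, 10, 21, 11, 15]  |boxes|=14  |leaves|=1  hit=P17

== RESULT ==
14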